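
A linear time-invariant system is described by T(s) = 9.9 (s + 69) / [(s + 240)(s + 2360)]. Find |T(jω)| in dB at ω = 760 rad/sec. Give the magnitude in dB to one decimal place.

-48.4 dB

|j760 + 69| = √(760² + 69²) = 763.1
|j760 + 240| = √(760² + 240²) = 797
|j760 + 2360| = √(760² + 2360²) = 2479
|T(j760)| = 9.9 × 763.1 / (797 × 2479) = 0.0038233
20 log₁₀(0.0038233) = -48.35 dB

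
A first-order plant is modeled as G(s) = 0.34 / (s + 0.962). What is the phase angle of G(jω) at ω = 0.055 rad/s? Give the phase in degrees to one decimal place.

-3.3°

∠(j0.055 + 0.962) = arctan(0.055/0.962) = 3.27°
∠G(j0.055) = −3.27° = -3.27°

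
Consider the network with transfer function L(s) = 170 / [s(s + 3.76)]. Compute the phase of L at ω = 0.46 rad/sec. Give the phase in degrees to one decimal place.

∠(j0.46 + 3.76) = arctan(0.46/3.76) = 6.97°
∠(j0.46) = 90.00°
∠L(j0.46) = − (6.97° + 90.00°) = -96.97°

-97.0°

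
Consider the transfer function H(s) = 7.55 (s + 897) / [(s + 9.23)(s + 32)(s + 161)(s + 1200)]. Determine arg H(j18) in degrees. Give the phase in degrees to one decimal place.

-98.3°

∠(j18 + 897) = arctan(18/897) = 1.15°
∠(j18 + 9.23) = arctan(18/9.23) = 62.85°
∠(j18 + 32) = arctan(18/32) = 29.36°
∠(j18 + 161) = arctan(18/161) = 6.38°
∠(j18 + 1200) = arctan(18/1200) = 0.86°
∠H(j18) = 1.15° − (62.85° + 29.36° + 6.38° + 0.86°) = -98.30°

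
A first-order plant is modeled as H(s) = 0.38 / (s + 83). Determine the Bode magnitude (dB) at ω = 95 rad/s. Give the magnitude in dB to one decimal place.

-50.4 dB

|j95 + 83| = √(95² + 83²) = 126.2
|H(j95)| = 0.38 / 126.2 = 0.0030123
20 log₁₀(0.0030123) = -50.42 dB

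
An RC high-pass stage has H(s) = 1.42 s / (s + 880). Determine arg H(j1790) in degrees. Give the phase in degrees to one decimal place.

26.2°

∠(j1790) = 90.00°
∠(j1790 + 880) = arctan(1790/880) = 63.82°
∠H(j1790) = 90.00° − 63.82° = 26.18°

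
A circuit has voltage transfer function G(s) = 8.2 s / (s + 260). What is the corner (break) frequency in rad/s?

260 rad/s

The single real pole at s = −260 gives a corner at ω = 260 rad/s.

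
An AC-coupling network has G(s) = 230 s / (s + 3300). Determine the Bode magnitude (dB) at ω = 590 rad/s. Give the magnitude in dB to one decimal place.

|j590| = 590
|j590 + 3300| = √(590² + 3300²) = 3352
|G(j590)| = 230 × 590 / 3352 = 40.479
20 log₁₀(40.479) = 32.14 dB

32.1 dB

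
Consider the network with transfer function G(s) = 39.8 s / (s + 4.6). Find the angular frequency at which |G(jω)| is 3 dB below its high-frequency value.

4.6 rad s⁻¹

For a single-pole high-pass, the −3 dB point is at the pole: ω = 4.6 rad s⁻¹.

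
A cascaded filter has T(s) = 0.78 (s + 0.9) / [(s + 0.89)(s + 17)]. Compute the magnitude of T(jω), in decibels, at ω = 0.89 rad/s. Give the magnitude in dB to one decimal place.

|j0.89 + 0.9| = √(0.89² + 0.9²) = 1.266
|j0.89 + 0.89| = √(0.89² + 0.89²) = 1.259
|j0.89 + 17| = √(0.89² + 17²) = 17.02
|T(j0.89)| = 0.78 × 1.266 / (1.259 × 17.02) = 0.046078
20 log₁₀(0.046078) = -26.73 dB

-26.7 dB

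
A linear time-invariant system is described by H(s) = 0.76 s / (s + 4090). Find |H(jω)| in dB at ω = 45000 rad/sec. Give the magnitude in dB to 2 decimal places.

|j45000| = 4.5e+04
|j45000 + 4090| = √(45000² + 4090²) = 4.519e+04
|H(j45000)| = 0.76 × 4.5e+04 / 4.519e+04 = 0.75688
20 log₁₀(0.75688) = -2.419 dB

-2.42 dB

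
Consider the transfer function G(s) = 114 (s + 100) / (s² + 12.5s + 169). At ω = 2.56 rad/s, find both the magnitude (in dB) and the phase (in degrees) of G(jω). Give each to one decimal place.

|G| = 36.8 dB, ∠G = -9.7 deg

|j2.56 + 100| = √(2.56² + 100²) = 100
|(j2.56)² + 12.5(j2.56) + 169| = |162.45 + j32| = 165.6
|G(j2.56)| = 114 × 100 / 165.6 = 68.876
20 log₁₀(68.876) = 36.76 dB
∠(j2.56 + 100) = arctan(2.56/100) = 1.47°
∠[(j2.56)² + 12.5(j2.56) + 169] = ∠[162.45 + j32] = 11.14°
∠G(j2.56) = 1.47° − 11.14° = -9.68°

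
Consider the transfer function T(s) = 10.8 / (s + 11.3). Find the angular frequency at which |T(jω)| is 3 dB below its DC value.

For a single-pole low-pass, the −3 dB point is at the pole: ω = 11.3 rad/sec.

11.3 rad/sec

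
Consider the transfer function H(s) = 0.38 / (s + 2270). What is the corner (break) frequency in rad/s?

2270 rad/s

The single real pole at s = −2270 gives a corner at ω = 2270 rad/s.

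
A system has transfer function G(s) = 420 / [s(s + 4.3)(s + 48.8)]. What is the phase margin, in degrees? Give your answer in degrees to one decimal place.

64.7 deg

Gain crossover: |G(jω)| = 1 at ω ≈ 1.84 rad s⁻¹.
∠G(j1.84) = −90° − arctan(1.84/4.3) − arctan(1.84/48.8) ≈ -115.31°
PM = 180° + (-115.31°) = 64.69°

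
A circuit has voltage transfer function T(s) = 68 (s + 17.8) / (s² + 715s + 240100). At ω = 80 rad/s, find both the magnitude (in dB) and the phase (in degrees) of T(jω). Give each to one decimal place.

|T| = -32.7 dB, ∠T = 63.7°

|j80 + 17.8| = √(80² + 17.8²) = 81.96
|(j80)² + 715(j80) + 240100| = |2.337e+05 + j57200| = 2.406e+05
|T(j80)| = 68 × 81.96 / 2.406e+05 = 0.023163
20 log₁₀(0.023163) = -32.70 dB
∠(j80 + 17.8) = arctan(80/17.8) = 77.46°
∠[(j80)² + 715(j80) + 240100] = ∠[2.337e+05 + j57200] = 13.75°
∠T(j80) = 77.46° − 13.75° = 63.70°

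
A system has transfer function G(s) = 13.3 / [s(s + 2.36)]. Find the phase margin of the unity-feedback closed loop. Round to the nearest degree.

Gain crossover: |G(jω)| = 1 at ω ≈ 3.29 rad s⁻¹.
∠G(j3.29) = −90° − arctan(3.29/2.36) ≈ -144.32°
PM = 180° + (-144.32°) = 35.68°

36°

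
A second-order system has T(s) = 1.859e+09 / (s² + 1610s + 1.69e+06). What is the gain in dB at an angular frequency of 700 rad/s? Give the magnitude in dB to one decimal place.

|(j700)² + 1610(j700) + 1.69e+06| = |1.2e+06 + j1.127e+06| = 1.646e+06
|T(j700)| = 1.859e+09 / 1.646e+06 = 1129.2
20 log₁₀(1129.2) = 61.06 dB

61.1 dB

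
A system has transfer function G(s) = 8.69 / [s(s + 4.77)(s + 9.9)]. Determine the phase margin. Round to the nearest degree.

87°

Gain crossover: |G(jω)| = 1 at ω ≈ 0.184 rad/s.
∠G(j0.184) = −90° − arctan(0.184/4.77) − arctan(0.184/9.9) ≈ -93.27°
PM = 180° + (-93.27°) = 86.73°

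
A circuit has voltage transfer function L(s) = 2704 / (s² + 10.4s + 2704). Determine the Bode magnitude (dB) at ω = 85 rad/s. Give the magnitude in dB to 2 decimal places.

|(j85)² + 10.4(j85) + 2704| = |-4521 + j884| = 4607
|L(j85)| = 2704 / 4607 = 0.58698
20 log₁₀(0.58698) = -4.628 dB

-4.63 dB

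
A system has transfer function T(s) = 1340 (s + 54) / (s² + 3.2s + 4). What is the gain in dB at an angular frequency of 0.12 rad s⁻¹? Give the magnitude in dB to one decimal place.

|j0.12 + 54| = √(0.12² + 54²) = 54
|(j0.12)² + 3.2(j0.12) + 4| = |3.9856 + j0.384| = 4.004
|T(j0.12)| = 1340 × 54 / 4.004 = 18072
20 log₁₀(18072) = 85.14 dB

85.1 dB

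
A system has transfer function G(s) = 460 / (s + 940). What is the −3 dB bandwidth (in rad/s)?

940 rad/s

For a single-pole low-pass, the −3 dB point is at the pole: ω = 940 rad/s.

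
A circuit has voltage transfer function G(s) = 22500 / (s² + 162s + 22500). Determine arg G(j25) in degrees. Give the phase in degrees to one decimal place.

∠[(j25)² + 162(j25) + 22500] = ∠[21875 + j4050] = 10.49°
∠G(j25) = −10.49° = -10.49°

-10.5 deg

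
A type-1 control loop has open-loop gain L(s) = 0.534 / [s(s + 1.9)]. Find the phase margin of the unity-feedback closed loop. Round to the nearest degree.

82°

Gain crossover: |L(jω)| = 1 at ω ≈ 0.278 rad/s.
∠L(j0.278) = −90° − arctan(0.278/1.9) ≈ -98.33°
PM = 180° + (-98.33°) = 81.67°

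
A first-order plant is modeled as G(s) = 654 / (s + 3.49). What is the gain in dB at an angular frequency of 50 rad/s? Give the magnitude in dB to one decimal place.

|j50 + 3.49| = √(50² + 3.49²) = 50.12
|G(j50)| = 654 / 50.12 = 13.048
20 log₁₀(13.048) = 22.31 dB

22.3 dB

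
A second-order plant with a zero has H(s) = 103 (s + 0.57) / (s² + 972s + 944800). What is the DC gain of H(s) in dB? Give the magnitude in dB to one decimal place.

-84.1 dB

H(0) = 103 × 0.57 / 944800 = 6.214e-05
20 log₁₀(6.214e-05) = -84.13 dB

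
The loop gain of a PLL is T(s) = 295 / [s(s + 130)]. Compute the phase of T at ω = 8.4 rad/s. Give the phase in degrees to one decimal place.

-93.7°

∠(j8.4 + 130) = arctan(8.4/130) = 3.70°
∠(j8.4) = 90.00°
∠T(j8.4) = − (3.70° + 90.00°) = -93.70°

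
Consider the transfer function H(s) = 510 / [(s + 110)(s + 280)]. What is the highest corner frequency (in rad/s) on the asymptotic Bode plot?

Break frequencies occur at each pole and zero magnitude: 110 rad/s, 280 rad/s.
The highest is 280 rad/s.

280 rad/s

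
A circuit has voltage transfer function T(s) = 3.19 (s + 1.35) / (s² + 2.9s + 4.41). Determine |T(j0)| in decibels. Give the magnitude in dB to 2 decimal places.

-0.21 dB

T(0) = 3.19 × 1.35 / 4.41 = 0.97653
20 log₁₀(0.97653) = -0.206 dB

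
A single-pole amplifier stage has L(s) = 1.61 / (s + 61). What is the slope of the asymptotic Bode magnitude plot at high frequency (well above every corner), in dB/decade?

With 0 zeros and 1 pole, the high-frequency asymptotic slope is 20 × (0 − 1) = -20 dB/decade.

-20 dB/decade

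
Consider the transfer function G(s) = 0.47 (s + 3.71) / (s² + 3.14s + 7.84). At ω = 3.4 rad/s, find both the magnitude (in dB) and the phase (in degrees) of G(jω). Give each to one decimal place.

|G| = -13.6 dB, ∠G = -66.7°

|j3.4 + 3.71| = √(3.4² + 3.71²) = 5.032
|(j3.4)² + 3.14(j3.4) + 7.84| = |-3.72 + j10.676| = 11.31
|G(j3.4)| = 0.47 × 5.032 / 11.31 = 0.20921
20 log₁₀(0.20921) = -13.59 dB
∠(j3.4 + 3.71) = arctan(3.4/3.71) = 42.50°
∠[(j3.4)² + 3.14(j3.4) + 7.84] = ∠[-3.72 + j10.676] = 109.21°
∠G(j3.4) = 42.50° − 109.21° = -66.71°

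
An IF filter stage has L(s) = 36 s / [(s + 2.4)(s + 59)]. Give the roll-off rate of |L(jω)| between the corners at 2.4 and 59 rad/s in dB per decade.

In this band the factors already past their corner are: 1 differentiator zero, pole at 2.4; net slope = 0 dB/decade.

0 dB/decade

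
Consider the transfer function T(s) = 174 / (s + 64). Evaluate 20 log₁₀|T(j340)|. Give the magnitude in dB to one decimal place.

-6.0 dB

|j340 + 64| = √(340² + 64²) = 346
|T(j340)| = 174 / 346 = 0.50293
20 log₁₀(0.50293) = -5.97 dB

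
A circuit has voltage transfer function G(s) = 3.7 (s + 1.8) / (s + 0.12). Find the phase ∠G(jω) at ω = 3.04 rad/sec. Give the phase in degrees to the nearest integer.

-28°

∠(j3.04 + 1.8) = arctan(3.04/1.8) = 59.37°
∠(j3.04 + 0.12) = arctan(3.04/0.12) = 87.74°
∠G(j3.04) = 59.37° − 87.74° = -28.37°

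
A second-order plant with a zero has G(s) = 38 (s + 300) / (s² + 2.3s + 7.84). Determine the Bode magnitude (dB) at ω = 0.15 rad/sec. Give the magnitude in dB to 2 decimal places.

|j0.15 + 300| = √(0.15² + 300²) = 300
|(j0.15)² + 2.3(j0.15) + 7.84| = |7.8175 + j0.345| = 7.825
|G(j0.15)| = 38 × 300 / 7.825 = 1456.8
20 log₁₀(1456.8) = 63.268 dB

63.27 dB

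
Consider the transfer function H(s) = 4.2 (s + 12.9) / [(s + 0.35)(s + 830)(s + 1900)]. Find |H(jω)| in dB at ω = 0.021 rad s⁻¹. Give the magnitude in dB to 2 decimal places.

|j0.021 + 12.9| = √(0.021² + 12.9²) = 12.9
|j0.021 + 0.35| = √(0.021² + 0.35²) = 0.3506
|j0.021 + 830| = √(0.021² + 830²) = 830
|j0.021 + 1900| = √(0.021² + 1900²) = 1900
|H(j0.021)| = 4.2 × 12.9 / (0.3506 × 830 × 1900) = 9.7985e-05
20 log₁₀(9.7985e-05) = -80.177 dB

-80.18 dB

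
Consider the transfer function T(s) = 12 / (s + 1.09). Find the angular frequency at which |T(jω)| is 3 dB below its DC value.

For a single-pole low-pass, the −3 dB point is at the pole: ω = 1.09 rad/s.

1.09 rad/s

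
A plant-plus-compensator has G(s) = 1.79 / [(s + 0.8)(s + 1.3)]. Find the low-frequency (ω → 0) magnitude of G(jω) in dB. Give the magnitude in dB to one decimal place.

4.7 dB

G(0) = 1.79 / (0.8 × 1.3) = 1.7212
20 log₁₀(1.7212) = 4.72 dB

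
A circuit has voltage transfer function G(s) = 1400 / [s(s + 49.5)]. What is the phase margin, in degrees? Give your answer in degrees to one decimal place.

Gain crossover: |G(jω)| = 1 at ω ≈ 25.2 rad/s.
∠G(j25.2) = −90° − arctan(25.2/49.5) ≈ -116.98°
PM = 180° + (-116.98°) = 63.02°

63.0°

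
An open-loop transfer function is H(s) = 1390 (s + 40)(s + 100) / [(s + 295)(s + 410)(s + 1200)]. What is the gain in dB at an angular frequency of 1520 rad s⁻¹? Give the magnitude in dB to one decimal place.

-3.3 dB

|j1520 + 40| = √(1520² + 40²) = 1521
|j1520 + 100| = √(1520² + 100²) = 1523
|j1520 + 295| = √(1520² + 295²) = 1548
|j1520 + 410| = √(1520² + 410²) = 1574
|j1520 + 1200| = √(1520² + 1200²) = 1937
|H(j1520)| = 1390 × 1521 × 1523 / (1548 × 1574 × 1937) = 0.682
20 log₁₀(0.682) = -3.32 dB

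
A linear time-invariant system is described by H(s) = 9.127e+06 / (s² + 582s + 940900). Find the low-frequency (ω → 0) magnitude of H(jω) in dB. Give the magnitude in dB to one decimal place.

19.7 dB

H(0) = 9.127e+06 / 940900 = 9.7003
20 log₁₀(9.7003) = 19.74 dB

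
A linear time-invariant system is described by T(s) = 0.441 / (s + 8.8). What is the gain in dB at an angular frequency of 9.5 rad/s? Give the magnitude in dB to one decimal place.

-29.4 dB

|j9.5 + 8.8| = √(9.5² + 8.8²) = 12.95
|T(j9.5)| = 0.441 / 12.95 = 0.034055
20 log₁₀(0.034055) = -29.36 dB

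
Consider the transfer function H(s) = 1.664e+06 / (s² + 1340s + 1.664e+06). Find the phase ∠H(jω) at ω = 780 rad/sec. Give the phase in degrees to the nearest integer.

-45°

∠[(j780)² + 1340(j780) + 1.664e+06] = ∠[1.0556e+06 + j1.0452e+06] = 44.72°
∠H(j780) = −44.72° = -44.72°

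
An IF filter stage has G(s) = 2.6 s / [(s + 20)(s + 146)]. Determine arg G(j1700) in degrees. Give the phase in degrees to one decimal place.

∠(j1700) = 90.00°
∠(j1700 + 20) = arctan(1700/20) = 89.33°
∠(j1700 + 146) = arctan(1700/146) = 85.09°
∠G(j1700) = 90.00° − (89.33° + 85.09°) = -84.42°

-84.4°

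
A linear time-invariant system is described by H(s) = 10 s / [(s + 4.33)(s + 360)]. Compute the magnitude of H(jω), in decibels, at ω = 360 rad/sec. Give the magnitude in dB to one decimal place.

-34.1 dB

|j360| = 360
|j360 + 4.33| = √(360² + 4.33²) = 360
|j360 + 360| = √(360² + 360²) = 509.1
|H(j360)| = 10 × 360 / (360 × 509.1) = 0.01964
20 log₁₀(0.01964) = -34.14 dB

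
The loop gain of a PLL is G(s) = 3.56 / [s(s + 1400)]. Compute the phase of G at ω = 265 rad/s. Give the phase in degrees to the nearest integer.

-101°

∠(j265 + 1400) = arctan(265/1400) = 10.72°
∠(j265) = 90.00°
∠G(j265) = − (10.72° + 90.00°) = -100.72°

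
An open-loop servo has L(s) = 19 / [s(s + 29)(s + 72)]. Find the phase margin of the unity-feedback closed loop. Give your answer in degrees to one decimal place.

90.0°

Gain crossover: |L(jω)| = 1 at ω ≈ 0.0091 rad/sec.
∠L(j0.0091) = −90° − arctan(0.0091/29) − arctan(0.0091/72) ≈ -90.03°
PM = 180° + (-90.03°) = 89.97°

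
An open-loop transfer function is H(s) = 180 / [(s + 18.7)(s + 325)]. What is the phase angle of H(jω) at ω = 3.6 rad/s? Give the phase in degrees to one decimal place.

-11.5 deg

∠(j3.6 + 18.7) = arctan(3.6/18.7) = 10.90°
∠(j3.6 + 325) = arctan(3.6/325) = 0.63°
∠H(j3.6) = − (10.90° + 0.63°) = -11.53°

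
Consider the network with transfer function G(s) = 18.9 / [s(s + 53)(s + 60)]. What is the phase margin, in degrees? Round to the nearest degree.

90 deg

Gain crossover: |G(jω)| = 1 at ω ≈ 0.00594 rad s⁻¹.
∠G(j0.00594) = −90° − arctan(0.00594/53) − arctan(0.00594/60) ≈ -90.01°
PM = 180° + (-90.01°) = 89.99°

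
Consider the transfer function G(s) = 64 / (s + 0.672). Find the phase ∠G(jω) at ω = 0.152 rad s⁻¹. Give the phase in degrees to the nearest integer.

∠(j0.152 + 0.672) = arctan(0.152/0.672) = 12.75°
∠G(j0.152) = −12.75° = -12.75°

-13°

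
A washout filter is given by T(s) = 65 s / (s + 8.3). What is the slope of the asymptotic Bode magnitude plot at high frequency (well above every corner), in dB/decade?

With 1 zero and 1 pole, the high-frequency asymptotic slope is 20 × (1 − 1) = 0 dB/decade.

0 dB/decade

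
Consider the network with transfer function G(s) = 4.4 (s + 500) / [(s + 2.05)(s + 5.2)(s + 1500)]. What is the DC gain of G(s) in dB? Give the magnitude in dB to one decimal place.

-17.2 dB

G(0) = 4.4 × 500 / (2.05 × 5.2 × 1500) = 0.13759
20 log₁₀(0.13759) = -17.23 dB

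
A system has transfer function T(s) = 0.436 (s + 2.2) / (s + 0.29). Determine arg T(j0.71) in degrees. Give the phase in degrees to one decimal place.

∠(j0.71 + 2.2) = arctan(0.71/2.2) = 17.89°
∠(j0.71 + 0.29) = arctan(0.71/0.29) = 67.78°
∠T(j0.71) = 17.89° − 67.78° = -49.90°

-49.9°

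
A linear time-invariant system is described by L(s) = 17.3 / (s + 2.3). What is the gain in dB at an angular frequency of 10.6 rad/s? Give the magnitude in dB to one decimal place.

4.1 dB

|j10.6 + 2.3| = √(10.6² + 2.3²) = 10.85
|L(j10.6)| = 17.3 / 10.85 = 1.595
20 log₁₀(1.595) = 4.06 dB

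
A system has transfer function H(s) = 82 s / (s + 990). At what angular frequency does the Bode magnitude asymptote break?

The single real pole at s = −990 gives a corner at ω = 990 rad/s.

990 rad/s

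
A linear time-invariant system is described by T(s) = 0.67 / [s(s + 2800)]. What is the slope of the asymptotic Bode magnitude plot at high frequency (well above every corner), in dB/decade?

-40 dB/decade

With 0 zeros and 2 poles, the high-frequency asymptotic slope is 20 × (0 − 2) = -40 dB/decade.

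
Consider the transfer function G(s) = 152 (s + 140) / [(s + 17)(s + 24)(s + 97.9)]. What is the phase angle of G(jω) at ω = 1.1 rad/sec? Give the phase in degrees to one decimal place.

-6.5°

∠(j1.1 + 140) = arctan(1.1/140) = 0.45°
∠(j1.1 + 17) = arctan(1.1/17) = 3.70°
∠(j1.1 + 24) = arctan(1.1/24) = 2.62°
∠(j1.1 + 97.9) = arctan(1.1/97.9) = 0.64°
∠G(j1.1) = 0.45° − (3.70° + 2.62° + 0.64°) = -6.52°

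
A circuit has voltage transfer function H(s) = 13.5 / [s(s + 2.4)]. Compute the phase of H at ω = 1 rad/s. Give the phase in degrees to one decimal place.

-112.6°

∠(j1 + 2.4) = arctan(1/2.4) = 22.62°
∠(j1) = 90.00°
∠H(j1) = − (22.62° + 90.00°) = -112.62°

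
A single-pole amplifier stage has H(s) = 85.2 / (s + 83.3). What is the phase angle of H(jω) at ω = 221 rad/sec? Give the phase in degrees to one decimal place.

-69.3°

∠(j221 + 83.3) = arctan(221/83.3) = 69.35°
∠H(j221) = −69.35° = -69.35°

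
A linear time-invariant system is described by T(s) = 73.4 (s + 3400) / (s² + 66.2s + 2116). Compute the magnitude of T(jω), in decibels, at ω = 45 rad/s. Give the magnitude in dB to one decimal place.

38.5 dB

|j45 + 3400| = √(45² + 3400²) = 3400
|(j45)² + 66.2(j45) + 2116| = |91 + j2979| = 2980
|T(j45)| = 73.4 × 3400 / 2980 = 83.741
20 log₁₀(83.741) = 38.46 dB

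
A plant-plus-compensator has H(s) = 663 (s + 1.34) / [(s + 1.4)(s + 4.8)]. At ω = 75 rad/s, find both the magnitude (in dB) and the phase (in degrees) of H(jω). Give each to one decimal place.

|H| = 18.9 dB, ∠H = -86.3 deg

|j75 + 1.34| = √(75² + 1.34²) = 75.01
|j75 + 1.4| = √(75² + 1.4²) = 75.01
|j75 + 4.8| = √(75² + 4.8²) = 75.15
|H(j75)| = 663 × 75.01 / (75.01 × 75.15) = 8.8218
20 log₁₀(8.8218) = 18.91 dB
∠(j75 + 1.34) = arctan(75/1.34) = 88.98°
∠(j75 + 1.4) = arctan(75/1.4) = 88.93°
∠(j75 + 4.8) = arctan(75/4.8) = 86.34°
∠H(j75) = 88.98° − (88.93° + 86.34°) = -86.29°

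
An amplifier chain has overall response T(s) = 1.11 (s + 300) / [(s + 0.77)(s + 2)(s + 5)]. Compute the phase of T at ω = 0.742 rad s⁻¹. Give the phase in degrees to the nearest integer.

-73°

∠(j0.742 + 300) = arctan(0.742/300) = 0.14°
∠(j0.742 + 0.77) = arctan(0.742/0.77) = 43.94°
∠(j0.742 + 2) = arctan(0.742/2) = 20.35°
∠(j0.742 + 5) = arctan(0.742/5) = 8.44°
∠T(j0.742) = 0.14° − (43.94° + 20.35° + 8.44°) = -72.59°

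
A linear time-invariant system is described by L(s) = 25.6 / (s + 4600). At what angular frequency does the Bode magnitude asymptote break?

The single real pole at s = −4600 gives a corner at ω = 4600 rad/s.

4600 rad/s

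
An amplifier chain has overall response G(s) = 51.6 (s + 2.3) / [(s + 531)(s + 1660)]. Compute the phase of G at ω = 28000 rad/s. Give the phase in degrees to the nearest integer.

∠(j28000 + 2.3) = arctan(28000/2.3) = 90.00°
∠(j28000 + 531) = arctan(28000/531) = 88.91°
∠(j28000 + 1660) = arctan(28000/1660) = 86.61°
∠G(j28000) = 90.00° − (88.91° + 86.61°) = -85.53°

-86 deg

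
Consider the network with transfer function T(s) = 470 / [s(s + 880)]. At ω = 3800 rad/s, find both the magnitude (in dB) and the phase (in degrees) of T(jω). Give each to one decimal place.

|j3800 + 880| = √(3800² + 880²) = 3901
|j3800| = 3800
|T(j3800)| = 470 / (3901 × 3800) = 3.1709e-05
20 log₁₀(3.1709e-05) = -89.98 dB
∠(j3800 + 880) = arctan(3800/880) = 76.96°
∠(j3800) = 90.00°
∠T(j3800) = − (76.96° + 90.00°) = -166.96°

|T| = -90.0 dB, ∠T = -167.0 deg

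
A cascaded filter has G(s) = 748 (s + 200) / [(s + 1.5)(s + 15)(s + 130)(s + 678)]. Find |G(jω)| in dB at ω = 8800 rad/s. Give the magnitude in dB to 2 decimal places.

-179.22 dB

|j8800 + 200| = √(8800² + 200²) = 8802
|j8800 + 1.5| = √(8800² + 1.5²) = 8800
|j8800 + 15| = √(8800² + 15²) = 8800
|j8800 + 130| = √(8800² + 130²) = 8801
|j8800 + 678| = √(8800² + 678²) = 8826
|G(j8800)| = 748 × 8802 / (8800 × 8800 × 8801 × 8826) = 1.0945e-09
20 log₁₀(1.0945e-09) = -179.215 dB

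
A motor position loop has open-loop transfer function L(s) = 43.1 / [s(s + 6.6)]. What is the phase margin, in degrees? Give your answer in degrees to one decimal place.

Gain crossover: |L(jω)| = 1 at ω ≈ 5.15 rad/s.
∠L(j5.15) = −90° − arctan(5.15/6.6) ≈ -127.96°
PM = 180° + (-127.96°) = 52.04°

52.0 deg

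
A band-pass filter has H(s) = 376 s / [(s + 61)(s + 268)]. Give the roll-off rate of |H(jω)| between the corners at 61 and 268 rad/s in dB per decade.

In this band the factors already past their corner are: 1 differentiator zero, pole at 61; net slope = 0 dB/decade.

0 dB/decade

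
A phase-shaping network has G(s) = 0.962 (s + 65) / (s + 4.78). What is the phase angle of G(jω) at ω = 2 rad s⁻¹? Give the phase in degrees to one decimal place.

-20.9 deg

∠(j2 + 65) = arctan(2/65) = 1.76°
∠(j2 + 4.78) = arctan(2/4.78) = 22.70°
∠G(j2) = 1.76° − 22.70° = -20.94°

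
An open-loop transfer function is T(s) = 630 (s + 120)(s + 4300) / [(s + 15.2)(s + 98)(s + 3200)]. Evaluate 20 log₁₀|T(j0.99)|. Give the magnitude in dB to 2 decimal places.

|j0.99 + 120| = √(0.99² + 120²) = 120
|j0.99 + 4300| = √(0.99² + 4300²) = 4300
|j0.99 + 15.2| = √(0.99² + 15.2²) = 15.23
|j0.99 + 98| = √(0.99² + 98²) = 98.01
|j0.99 + 3200| = √(0.99² + 3200²) = 3200
|T(j0.99)| = 630 × 120 × 4300 / (15.23 × 98.01 × 3200) = 68.052
20 log₁₀(68.052) = 36.657 dB

36.66 dB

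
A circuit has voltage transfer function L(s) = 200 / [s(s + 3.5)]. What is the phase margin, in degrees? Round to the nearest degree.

Gain crossover: |L(jω)| = 1 at ω ≈ 13.9 rad/sec.
∠L(j13.9) = −90° − arctan(13.9/3.5) ≈ -165.89°
PM = 180° + (-165.89°) = 14.11°

14°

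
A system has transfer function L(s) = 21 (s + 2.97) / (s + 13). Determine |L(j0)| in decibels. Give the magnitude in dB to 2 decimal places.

13.62 dB

L(0) = 21 × 2.97 / 13 = 4.7977
20 log₁₀(4.7977) = 13.621 dB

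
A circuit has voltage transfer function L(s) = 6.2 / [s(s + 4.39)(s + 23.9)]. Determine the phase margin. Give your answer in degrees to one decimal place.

89.1°

Gain crossover: |L(jω)| = 1 at ω ≈ 0.0591 rad/s.
∠L(j0.0591) = −90° − arctan(0.0591/4.39) − arctan(0.0591/23.9) ≈ -90.91°
PM = 180° + (-90.91°) = 89.09°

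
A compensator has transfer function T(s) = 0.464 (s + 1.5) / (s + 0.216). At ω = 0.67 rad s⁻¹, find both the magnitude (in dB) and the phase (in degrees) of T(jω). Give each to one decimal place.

|j0.67 + 1.5| = √(0.67² + 1.5²) = 1.643
|j0.67 + 0.216| = √(0.67² + 0.216²) = 0.704
|T(j0.67)| = 0.464 × 1.643 / 0.704 = 1.0828
20 log₁₀(1.0828) = 0.69 dB
∠(j0.67 + 1.5) = arctan(0.67/1.5) = 24.07°
∠(j0.67 + 0.216) = arctan(0.67/0.216) = 72.13°
∠T(j0.67) = 24.07° − 72.13° = -48.06°

|T| = 0.7 dB, ∠T = -48.1 deg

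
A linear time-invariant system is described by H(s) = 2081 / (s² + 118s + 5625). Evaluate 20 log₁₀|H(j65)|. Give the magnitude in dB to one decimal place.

|(j65)² + 118(j65) + 5625| = |1400 + j7670| = 7797
|H(j65)| = 2081 / 7797 = 0.26691
20 log₁₀(0.26691) = -11.47 dB

-11.5 dB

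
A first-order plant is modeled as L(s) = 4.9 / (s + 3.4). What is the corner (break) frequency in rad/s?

The single real pole at s = −3.4 gives a corner at ω = 3.4 rad/s.

3.4 rad/s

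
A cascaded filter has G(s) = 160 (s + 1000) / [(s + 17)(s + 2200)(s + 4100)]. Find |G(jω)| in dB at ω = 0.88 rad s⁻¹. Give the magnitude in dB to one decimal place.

-59.6 dB

|j0.88 + 1000| = √(0.88² + 1000²) = 1000
|j0.88 + 17| = √(0.88² + 17²) = 17.02
|j0.88 + 2200| = √(0.88² + 2200²) = 2200
|j0.88 + 4100| = √(0.88² + 4100²) = 4100
|G(j0.88)| = 160 × 1000 / (17.02 × 2200 × 4100) = 0.001042
20 log₁₀(0.001042) = -59.64 dB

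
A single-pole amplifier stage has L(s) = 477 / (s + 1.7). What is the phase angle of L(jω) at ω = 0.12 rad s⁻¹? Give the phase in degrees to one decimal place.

-4.0°

∠(j0.12 + 1.7) = arctan(0.12/1.7) = 4.04°
∠L(j0.12) = −4.04° = -4.04°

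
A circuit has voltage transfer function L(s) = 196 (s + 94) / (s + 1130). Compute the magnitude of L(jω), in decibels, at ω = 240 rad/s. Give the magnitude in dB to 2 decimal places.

|j240 + 94| = √(240² + 94²) = 257.8
|j240 + 1130| = √(240² + 1130²) = 1155
|L(j240)| = 196 × 257.8 / 1155 = 43.732
20 log₁₀(43.732) = 32.816 dB

32.82 dB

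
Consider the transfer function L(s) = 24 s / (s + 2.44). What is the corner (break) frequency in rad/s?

The single real pole at s = −2.44 gives a corner at ω = 2.44 rad/s.

2.44 rad/s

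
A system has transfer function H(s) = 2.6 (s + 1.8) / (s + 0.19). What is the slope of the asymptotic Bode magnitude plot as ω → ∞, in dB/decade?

With 1 zero and 1 pole, the high-frequency asymptotic slope is 20 × (1 − 1) = 0 dB/decade.

0 dB/decade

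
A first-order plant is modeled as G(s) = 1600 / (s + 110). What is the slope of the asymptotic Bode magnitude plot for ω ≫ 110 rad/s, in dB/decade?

With 0 zeros and 1 pole, the high-frequency asymptotic slope is 20 × (0 − 1) = -20 dB/decade.

-20 dB/decade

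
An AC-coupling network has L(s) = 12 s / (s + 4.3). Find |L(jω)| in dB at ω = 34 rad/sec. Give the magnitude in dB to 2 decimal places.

|j34| = 34
|j34 + 4.3| = √(34² + 4.3²) = 34.27
|L(j34)| = 12 × 34 / 34.27 = 11.905
20 log₁₀(11.905) = 21.515 dB

21.51 dB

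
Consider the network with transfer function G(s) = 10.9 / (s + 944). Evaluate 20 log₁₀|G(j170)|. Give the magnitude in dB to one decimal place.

-38.9 dB

|j170 + 944| = √(170² + 944²) = 959.2
|G(j170)| = 10.9 / 959.2 = 0.011364
20 log₁₀(0.011364) = -38.89 dB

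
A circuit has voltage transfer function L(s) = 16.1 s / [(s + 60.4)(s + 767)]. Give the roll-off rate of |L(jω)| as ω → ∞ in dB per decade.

With 1 zero and 2 poles, the high-frequency asymptotic slope is 20 × (1 − 2) = -20 dB/decade.

-20 dB/decade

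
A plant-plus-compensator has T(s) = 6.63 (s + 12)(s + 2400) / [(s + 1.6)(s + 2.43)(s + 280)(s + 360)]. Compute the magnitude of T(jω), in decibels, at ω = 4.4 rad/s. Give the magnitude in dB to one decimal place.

|j4.4 + 12| = √(4.4² + 12²) = 12.78
|j4.4 + 2400| = √(4.4² + 2400²) = 2400
|j4.4 + 1.6| = √(4.4² + 1.6²) = 4.682
|j4.4 + 2.43| = √(4.4² + 2.43²) = 5.026
|j4.4 + 280| = √(4.4² + 280²) = 280
|j4.4 + 360| = √(4.4² + 360²) = 360
|T(j4.4)| = 6.63 × 12.78 × 2400 / (4.682 × 5.026 × 280 × 360) = 0.085718
20 log₁₀(0.085718) = -21.34 dB

-21.3 dB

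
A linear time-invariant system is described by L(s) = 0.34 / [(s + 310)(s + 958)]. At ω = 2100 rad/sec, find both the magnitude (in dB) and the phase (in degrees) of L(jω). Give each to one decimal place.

|L| = -143.2 dB, ∠L = -147.1 deg

|j2100 + 310| = √(2100² + 310²) = 2123
|j2100 + 958| = √(2100² + 958²) = 2308
|L(j2100)| = 0.34 / (2123 × 2308) = 6.9391e-08
20 log₁₀(6.9391e-08) = -143.17 dB
∠(j2100 + 310) = arctan(2100/310) = 81.60°
∠(j2100 + 958) = arctan(2100/958) = 65.48°
∠L(j2100) = − (81.60° + 65.48°) = -147.08°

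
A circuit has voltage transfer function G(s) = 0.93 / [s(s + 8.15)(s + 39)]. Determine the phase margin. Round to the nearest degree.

90°

Gain crossover: |G(jω)| = 1 at ω ≈ 0.00293 rad/sec.
∠G(j0.00293) = −90° − arctan(0.00293/8.15) − arctan(0.00293/39) ≈ -90.02°
PM = 180° + (-90.02°) = 89.98°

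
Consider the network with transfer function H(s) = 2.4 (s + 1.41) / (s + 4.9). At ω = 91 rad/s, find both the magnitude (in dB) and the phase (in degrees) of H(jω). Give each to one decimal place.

|H| = 7.6 dB, ∠H = 2.2°

|j91 + 1.41| = √(91² + 1.41²) = 91.01
|j91 + 4.9| = √(91² + 4.9²) = 91.13
|H(j91)| = 2.4 × 91.01 / 91.13 = 2.3968
20 log₁₀(2.3968) = 7.59 dB
∠(j91 + 1.41) = arctan(91/1.41) = 89.11°
∠(j91 + 4.9) = arctan(91/4.9) = 86.92°
∠H(j91) = 89.11° − 86.92° = 2.19°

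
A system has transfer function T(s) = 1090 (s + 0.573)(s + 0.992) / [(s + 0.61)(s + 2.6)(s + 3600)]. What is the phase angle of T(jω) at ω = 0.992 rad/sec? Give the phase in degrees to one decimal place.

25.7°

∠(j0.992 + 0.573) = arctan(0.992/0.573) = 59.99°
∠(j0.992 + 0.992) = arctan(0.992/0.992) = 45.00°
∠(j0.992 + 0.61) = arctan(0.992/0.61) = 58.41°
∠(j0.992 + 2.6) = arctan(0.992/2.6) = 20.88°
∠(j0.992 + 3600) = arctan(0.992/3600) = 0.02°
∠T(j0.992) = 59.99° + 45.00° − (58.41° + 20.88° + 0.02°) = 25.68°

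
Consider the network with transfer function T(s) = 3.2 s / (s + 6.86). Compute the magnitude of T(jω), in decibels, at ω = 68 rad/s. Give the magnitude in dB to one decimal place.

10.1 dB

|j68| = 68
|j68 + 6.86| = √(68² + 6.86²) = 68.35
|T(j68)| = 3.2 × 68 / 68.35 = 3.1838
20 log₁₀(3.1838) = 10.06 dB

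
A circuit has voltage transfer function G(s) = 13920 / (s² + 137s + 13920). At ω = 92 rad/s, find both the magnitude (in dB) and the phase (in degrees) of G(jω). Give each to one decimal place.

|G| = 0.1 dB, ∠G = -66.6°

|(j92)² + 137(j92) + 13920| = |5456 + j12604| = 1.373e+04
|G(j92)| = 13920 / 1.373e+04 = 1.0135
20 log₁₀(1.0135) = 0.12 dB
∠[(j92)² + 137(j92) + 13920] = ∠[5456 + j12604] = 66.59°
∠G(j92) = −66.59° = -66.59°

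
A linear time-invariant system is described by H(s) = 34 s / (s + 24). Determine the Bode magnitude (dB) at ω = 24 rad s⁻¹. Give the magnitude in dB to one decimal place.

|j24| = 24
|j24 + 24| = √(24² + 24²) = 33.94
|H(j24)| = 34 × 24 / 33.94 = 24.042
20 log₁₀(24.042) = 27.62 dB

27.6 dB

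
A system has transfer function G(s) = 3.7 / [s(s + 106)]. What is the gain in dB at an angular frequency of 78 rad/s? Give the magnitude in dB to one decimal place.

-68.9 dB

|j78 + 106| = √(78² + 106²) = 131.6
|j78| = 78
|G(j78)| = 3.7 / (131.6 × 78) = 0.00036044
20 log₁₀(0.00036044) = -68.86 dB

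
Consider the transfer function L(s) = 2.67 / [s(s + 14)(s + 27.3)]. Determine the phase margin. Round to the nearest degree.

Gain crossover: |L(jω)| = 1 at ω ≈ 0.00699 rad/s.
∠L(j0.00699) = −90° − arctan(0.00699/14) − arctan(0.00699/27.3) ≈ -90.04°
PM = 180° + (-90.04°) = 89.96°

90°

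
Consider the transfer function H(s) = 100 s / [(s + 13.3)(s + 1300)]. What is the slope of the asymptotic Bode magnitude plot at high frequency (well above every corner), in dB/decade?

With 1 zero and 2 poles, the high-frequency asymptotic slope is 20 × (1 − 2) = -20 dB/decade.

-20 dB/decade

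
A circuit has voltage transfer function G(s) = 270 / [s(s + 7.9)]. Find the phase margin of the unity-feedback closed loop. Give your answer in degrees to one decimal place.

Gain crossover: |G(jω)| = 1 at ω ≈ 15.5 rad/s.
∠G(j15.5) = −90° − arctan(15.5/7.9) ≈ -153.01°
PM = 180° + (-153.01°) = 26.99°

27.0°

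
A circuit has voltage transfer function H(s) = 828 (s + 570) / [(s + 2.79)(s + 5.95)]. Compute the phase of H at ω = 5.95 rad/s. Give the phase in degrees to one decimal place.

∠(j5.95 + 570) = arctan(5.95/570) = 0.60°
∠(j5.95 + 2.79) = arctan(5.95/2.79) = 64.88°
∠(j5.95 + 5.95) = arctan(5.95/5.95) = 45.00°
∠H(j5.95) = 0.60° − (64.88° + 45.00°) = -109.28°

-109.3°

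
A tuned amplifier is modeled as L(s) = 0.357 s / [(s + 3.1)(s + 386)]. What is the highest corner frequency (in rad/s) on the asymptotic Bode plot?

386 rad/s

Break frequencies occur at each pole and zero magnitude: 3.1 rad/s, 386 rad/s.
The highest is 386 rad/s.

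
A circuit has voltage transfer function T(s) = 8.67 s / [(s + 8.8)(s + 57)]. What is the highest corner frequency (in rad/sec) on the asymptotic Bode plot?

Break frequencies occur at each pole and zero magnitude: 8.8 rad/sec, 57 rad/sec.
The highest is 57 rad/sec.

57 rad/sec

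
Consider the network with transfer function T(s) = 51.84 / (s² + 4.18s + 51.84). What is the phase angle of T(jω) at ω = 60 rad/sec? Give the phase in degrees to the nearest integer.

∠[(j60)² + 4.18(j60) + 51.84] = ∠[-3548.2 + j250.8] = 175.96°
∠T(j60) = −175.96° = -175.96°

-176°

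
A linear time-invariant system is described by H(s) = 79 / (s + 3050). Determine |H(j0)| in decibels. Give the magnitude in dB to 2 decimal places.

-31.73 dB

H(0) = 79 / 3050 = 0.025902
20 log₁₀(0.025902) = -31.733 dB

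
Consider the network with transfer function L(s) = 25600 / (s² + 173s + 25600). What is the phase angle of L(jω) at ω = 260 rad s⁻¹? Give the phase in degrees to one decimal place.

∠[(j260)² + 173(j260) + 25600] = ∠[-42000 + j44980] = 133.04°
∠L(j260) = −133.04° = -133.04°

-133.0°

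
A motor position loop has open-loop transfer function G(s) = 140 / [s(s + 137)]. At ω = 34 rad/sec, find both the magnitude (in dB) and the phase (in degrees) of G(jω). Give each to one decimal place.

|j34 + 137| = √(34² + 137²) = 141.2
|j34| = 34
|G(j34)| = 140 / (141.2 × 34) = 0.029171
20 log₁₀(0.029171) = -30.70 dB
∠(j34 + 137) = arctan(34/137) = 13.94°
∠(j34) = 90.00°
∠G(j34) = − (13.94° + 90.00°) = -103.94°

|G| = -30.7 dB, ∠G = -103.9°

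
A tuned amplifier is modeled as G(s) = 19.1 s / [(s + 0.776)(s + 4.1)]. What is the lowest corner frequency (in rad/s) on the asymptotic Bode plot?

Break frequencies occur at each pole and zero magnitude: 0.776 rad/s, 4.1 rad/s.
The lowest is 0.776 rad/s.

0.776 rad/s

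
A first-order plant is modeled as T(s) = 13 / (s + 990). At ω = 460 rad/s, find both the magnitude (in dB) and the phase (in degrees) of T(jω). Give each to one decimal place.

|T| = -38.5 dB, ∠T = -24.9 deg

|j460 + 990| = √(460² + 990²) = 1092
|T(j460)| = 13 / 1092 = 0.011909
20 log₁₀(0.011909) = -38.48 dB
∠(j460 + 990) = arctan(460/990) = 24.92°
∠T(j460) = −24.92° = -24.92°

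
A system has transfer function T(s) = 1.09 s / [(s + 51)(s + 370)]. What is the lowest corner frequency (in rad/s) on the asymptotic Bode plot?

Break frequencies occur at each pole and zero magnitude: 51 rad/s, 370 rad/s.
The lowest is 51 rad/s.

51 rad/s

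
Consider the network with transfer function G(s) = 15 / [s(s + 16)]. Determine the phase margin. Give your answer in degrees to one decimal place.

Gain crossover: |G(jω)| = 1 at ω ≈ 0.936 rad s⁻¹.
∠G(j0.936) = −90° − arctan(0.936/16) ≈ -93.35°
PM = 180° + (-93.35°) = 86.65°

86.7°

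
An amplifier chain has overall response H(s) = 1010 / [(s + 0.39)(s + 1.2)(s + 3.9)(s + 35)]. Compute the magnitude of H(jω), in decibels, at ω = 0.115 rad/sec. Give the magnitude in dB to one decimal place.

|j0.115 + 0.39| = √(0.115² + 0.39²) = 0.4066
|j0.115 + 1.2| = √(0.115² + 1.2²) = 1.205
|j0.115 + 3.9| = √(0.115² + 3.9²) = 3.902
|j0.115 + 35| = √(0.115² + 35²) = 35
|H(j0.115)| = 1010 / (0.4066 × 1.205 × 3.902 × 35) = 15.089
20 log₁₀(15.089) = 23.57 dB

23.6 dB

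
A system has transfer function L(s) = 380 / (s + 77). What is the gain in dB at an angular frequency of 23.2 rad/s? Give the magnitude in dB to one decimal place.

|j23.2 + 77| = √(23.2² + 77²) = 80.42
|L(j23.2)| = 380 / 80.42 = 4.7252
20 log₁₀(4.7252) = 13.49 dB

13.5 dB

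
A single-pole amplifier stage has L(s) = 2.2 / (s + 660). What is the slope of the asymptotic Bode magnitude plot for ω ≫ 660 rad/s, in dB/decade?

With 0 zeros and 1 pole, the high-frequency asymptotic slope is 20 × (0 − 1) = -20 dB/decade.

-20 dB/decade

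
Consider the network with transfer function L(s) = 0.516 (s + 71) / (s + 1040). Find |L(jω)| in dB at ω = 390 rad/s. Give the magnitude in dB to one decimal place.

-14.7 dB

|j390 + 71| = √(390² + 71²) = 396.4
|j390 + 1040| = √(390² + 1040²) = 1111
|L(j390)| = 0.516 × 396.4 / 1111 = 0.18416
20 log₁₀(0.18416) = -14.70 dB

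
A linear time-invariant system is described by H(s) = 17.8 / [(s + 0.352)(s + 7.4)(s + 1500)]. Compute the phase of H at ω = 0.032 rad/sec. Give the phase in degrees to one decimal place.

-5.4 deg

∠(j0.032 + 0.352) = arctan(0.032/0.352) = 5.19°
∠(j0.032 + 7.4) = arctan(0.032/7.4) = 0.25°
∠(j0.032 + 1500) = arctan(0.032/1500) = 0.00°
∠H(j0.032) = − (5.19° + 0.25° + 0.00°) = -5.44°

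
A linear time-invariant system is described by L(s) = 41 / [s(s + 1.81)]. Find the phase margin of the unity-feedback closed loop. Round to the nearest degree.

Gain crossover: |L(jω)| = 1 at ω ≈ 6.28 rad/sec.
∠L(j6.28) = −90° − arctan(6.28/1.81) ≈ -163.91°
PM = 180° + (-163.91°) = 16.09°

16 deg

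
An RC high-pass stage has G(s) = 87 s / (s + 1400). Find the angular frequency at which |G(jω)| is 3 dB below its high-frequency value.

1400 rad/s

For a single-pole high-pass, the −3 dB point is at the pole: ω = 1400 rad/s.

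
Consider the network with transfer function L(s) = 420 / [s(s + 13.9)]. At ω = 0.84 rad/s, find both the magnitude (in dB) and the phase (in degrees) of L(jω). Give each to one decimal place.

|j0.84 + 13.9| = √(0.84² + 13.9²) = 13.93
|j0.84| = 0.84
|L(j0.84)| = 420 / (13.93 × 0.84) = 35.906
20 log₁₀(35.906) = 31.10 dB
∠(j0.84 + 13.9) = arctan(0.84/13.9) = 3.46°
∠(j0.84) = 90.00°
∠L(j0.84) = − (3.46° + 90.00°) = -93.46°

|L| = 31.1 dB, ∠L = -93.5 deg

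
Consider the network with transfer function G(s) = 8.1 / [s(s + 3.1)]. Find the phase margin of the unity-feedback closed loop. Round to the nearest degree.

55°

Gain crossover: |G(jω)| = 1 at ω ≈ 2.15 rad s⁻¹.
∠G(j2.15) = −90° − arctan(2.15/3.1) ≈ -124.72°
PM = 180° + (-124.72°) = 55.28°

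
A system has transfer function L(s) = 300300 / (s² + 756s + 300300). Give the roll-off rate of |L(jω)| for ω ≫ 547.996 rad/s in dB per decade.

With 0 zeros and 2 poles, the high-frequency asymptotic slope is 20 × (0 − 2) = -40 dB/decade.

-40 dB/decade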